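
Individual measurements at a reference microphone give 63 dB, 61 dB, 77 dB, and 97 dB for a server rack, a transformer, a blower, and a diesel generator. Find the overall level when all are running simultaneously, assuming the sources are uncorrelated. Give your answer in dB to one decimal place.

Incoherent sources combine by intensity addition: L_total = 10·log₁₀(Σ 10^(L_i/10)).
Σ 10^(L/10) = 10^(63/10) + 10^(61/10) + 10^(77/10) + 10^(97/10) = 5.065e+09.
L_total = 10·log₁₀(5.065e+09) = 97.05 dB.

97.0 dB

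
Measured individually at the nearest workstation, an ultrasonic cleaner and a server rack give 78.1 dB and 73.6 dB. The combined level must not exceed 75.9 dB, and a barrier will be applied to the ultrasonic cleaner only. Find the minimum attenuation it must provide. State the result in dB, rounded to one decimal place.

6.1 dB

Everything except the ultrasonic cleaner sums to 10^(73.6/10) = 2.291e+07 in linear terms, 73.60 dB.
To meet 75.9 dB overall, the treated ultrasonic cleaner may contribute at most 10^(75.9/10) − 2.291e+07 = 1.600e+07, i.e. 72.04 dB.
So the ultrasonic cleaner must be reduced from 78.1 to 72.04 dB: IL = 6.06 dB.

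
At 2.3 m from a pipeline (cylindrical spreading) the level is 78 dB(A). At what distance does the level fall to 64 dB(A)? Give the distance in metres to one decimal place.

57.8 m

For a line source L₁ − L₂ = 10·log₁₀(r₂/r₁), so r₂ = r₁·10^((L₁−L₂)/10).
r₂ = 2.3·10^((78−64)/10) = 2.3·10^(14.0/10) = 57.77 m.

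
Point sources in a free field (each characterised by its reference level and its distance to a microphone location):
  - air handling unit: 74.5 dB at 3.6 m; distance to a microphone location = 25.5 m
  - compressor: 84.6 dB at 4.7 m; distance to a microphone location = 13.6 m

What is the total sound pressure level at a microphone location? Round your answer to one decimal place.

Propagate each source to the receiver with L = L_ref − 20·log₁₀(r/r_ref), then add intensities.
air handling unit: 74.5 − 20·log₁₀(25.5/3.6) = 74.5 − 17.00 = 57.50 dB.
compressor: 84.6 − 20·log₁₀(13.6/4.7) = 84.6 − 9.23 = 75.37 dB.
Σ 10^(L/10) = 3.501e+07 → L_total = 10·log₁₀(3.501e+07) = 75.44 dB.

75.4 dB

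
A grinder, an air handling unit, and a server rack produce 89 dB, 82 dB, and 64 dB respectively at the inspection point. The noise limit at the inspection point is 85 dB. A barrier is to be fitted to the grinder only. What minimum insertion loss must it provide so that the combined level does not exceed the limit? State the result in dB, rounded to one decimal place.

Everything except the grinder sums to 10^(82/10) + 10^(64/10) = 1.610e+08 in linear terms, 82.07 dB.
The limit corresponds to 10^(85/10) = 3.162e+08; subtracting the fixed part leaves 1.552e+08 for the grinder, i.e. 81.91 dB.
Required insertion loss = 89 − 81.91 = 7.09 dB.

7.1 dB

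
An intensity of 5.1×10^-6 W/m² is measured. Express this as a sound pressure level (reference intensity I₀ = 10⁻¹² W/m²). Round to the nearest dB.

I/I₀ = 5.1×10^-6/10⁻¹² = 5.1×10^6, and L = 10·log₁₀(I/I₀).
L = 10·(0.7076 + 6) = 67.08 dB.

67 dB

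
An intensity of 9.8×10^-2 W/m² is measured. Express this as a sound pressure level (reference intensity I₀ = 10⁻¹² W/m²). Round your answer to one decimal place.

Dividing by I₀ shifts the exponent by 12: I/I₀ = 9.8×10^10.
L = 10·(0.9912 + 10) = 109.91 dB.

109.9 dB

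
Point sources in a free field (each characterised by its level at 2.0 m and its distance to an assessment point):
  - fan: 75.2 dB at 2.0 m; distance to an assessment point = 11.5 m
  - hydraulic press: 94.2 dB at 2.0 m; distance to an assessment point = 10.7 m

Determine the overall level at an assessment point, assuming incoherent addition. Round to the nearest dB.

80 dB

Propagate each source to the receiver with L = L_ref − 20·log₁₀(r/r_ref), then add intensities.
fan: 75.2 − 20·log₁₀(11.5/2.0) = 75.2 − 15.19 = 60.01 dB.
hydraulic press: 94.2 − 20·log₁₀(10.7/2.0) = 94.2 − 14.57 = 79.63 dB.
Σ 10^(L/10) = 9.290e+07 → L_total = 10·log₁₀(9.290e+07) = 79.68 dB.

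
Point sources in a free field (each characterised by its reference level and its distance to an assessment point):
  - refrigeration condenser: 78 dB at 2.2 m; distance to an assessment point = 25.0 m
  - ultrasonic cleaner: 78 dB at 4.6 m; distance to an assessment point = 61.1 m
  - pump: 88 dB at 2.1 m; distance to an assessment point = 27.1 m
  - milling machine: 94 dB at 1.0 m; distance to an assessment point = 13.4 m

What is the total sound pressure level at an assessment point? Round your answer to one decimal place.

72.7 dB

First find each source's level at the receiver (point-source: −20·log₁₀(r/r_ref)), then combine on an intensity basis.
refrigeration condenser: 78 − 20·log₁₀(25.0/2.2) = 78 − 21.11 = 56.89 dB.
ultrasonic cleaner: 78 − 20·log₁₀(61.1/4.6) = 78 − 22.47 = 55.53 dB.
pump: 88 − 20·log₁₀(27.1/2.1) = 88 − 22.21 = 65.79 dB.
milling machine: 94 − 20·log₁₀(13.4/1.0) = 94 − 22.54 = 71.46 dB.
Σ 10^(L/10) = 1.862e+07 → L_total = 10·log₁₀(1.862e+07) = 72.70 dB.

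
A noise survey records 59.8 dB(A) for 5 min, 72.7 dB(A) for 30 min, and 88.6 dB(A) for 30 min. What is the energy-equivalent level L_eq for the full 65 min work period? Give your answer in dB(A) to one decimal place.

85.4 dB(A)

L_eq = 10·log₁₀[(1/T)·Σ tᵢ·10^(Lᵢ/10)] with T = 65 min.
Σ tᵢ·10^(Lᵢ/10) = 5·10^(59.8/10) + 30·10^(72.7/10) + 30·10^(88.6/10) = 2.230e+10.
L_eq = 10·log₁₀(2.230e+10/65) = 85.35 dB(A).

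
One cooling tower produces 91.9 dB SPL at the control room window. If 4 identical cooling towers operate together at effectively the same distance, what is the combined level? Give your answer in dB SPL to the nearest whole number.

98 dB SPL

N identical incoherent sources raise the level by 10·log₁₀ N.
L_total = 91.9 + 10·log₁₀(4) = 91.9 + 6.021 = 97.92 dB SPL.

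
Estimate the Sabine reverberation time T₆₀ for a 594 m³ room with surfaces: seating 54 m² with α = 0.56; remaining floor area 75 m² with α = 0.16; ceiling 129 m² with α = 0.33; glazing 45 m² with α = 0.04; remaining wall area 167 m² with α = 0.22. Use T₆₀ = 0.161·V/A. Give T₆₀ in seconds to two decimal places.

Total absorption A = 54·0.56 + 75·0.16 + 129·0.33 + 45·0.04 + 167·0.22 = 123.35 m² sabins.
T₆₀ = 0.161·V/A = 0.161·594/123.35 = 0.775 s.

0.78 s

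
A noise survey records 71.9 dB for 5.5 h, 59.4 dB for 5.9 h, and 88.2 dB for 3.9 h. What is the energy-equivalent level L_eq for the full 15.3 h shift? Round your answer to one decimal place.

82.4 dB

Weight each interval's intensity by its duration and average over T = 15.3 h:
Σ tᵢ·10^(Lᵢ/10) = 5.5·10^(71.9/10) + 5.9·10^(59.4/10) + 3.9·10^(88.2/10) = 2.667e+09.
L_eq = 10·log₁₀(2.667e+09/15.3) = 82.41 dB.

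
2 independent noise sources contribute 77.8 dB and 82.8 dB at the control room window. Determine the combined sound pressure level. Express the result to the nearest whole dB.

84 dB

For uncorrelated sources the intensities add, so convert each level to linear form, sum, and take 10·log₁₀ of the total.
Σ 10^(L/10) = 10^(77.8/10) + 10^(82.8/10) = 2.508e+08.
L_total = 10·log₁₀(2.508e+08) = 83.99 dB.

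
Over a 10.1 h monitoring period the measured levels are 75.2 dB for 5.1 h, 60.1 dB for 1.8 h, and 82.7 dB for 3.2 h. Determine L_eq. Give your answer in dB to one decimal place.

L_eq = 10·log₁₀[(1/T)·Σ tᵢ·10^(Lᵢ/10)] with T = 10.1 h.
Σ tᵢ·10^(Lᵢ/10) = 5.1·10^(75.2/10) + 1.8·10^(60.1/10) + 3.2·10^(82.7/10) = 7.666e+08.
L_eq = 10·log₁₀(7.666e+08/10.1) = 78.80 dB.

78.8 dB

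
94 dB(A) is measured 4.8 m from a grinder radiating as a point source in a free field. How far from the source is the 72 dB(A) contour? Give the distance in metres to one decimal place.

60.4 m

The 22.0 dB drop corresponds to a distance ratio of 10^(22.0/20) for a point source.
r₂ = 4.8·10^((94−72)/20) = 4.8·10^(22.0/20) = 60.43 m.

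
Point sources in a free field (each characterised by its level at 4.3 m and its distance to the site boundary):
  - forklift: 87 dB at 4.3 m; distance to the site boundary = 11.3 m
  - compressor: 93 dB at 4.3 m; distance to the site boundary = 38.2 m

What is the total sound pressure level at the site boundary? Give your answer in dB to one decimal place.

79.9 dB

Apply inverse-square spreading to bring every level to the receiver, then sum 10^(L/10).
forklift: 87 − 20·log₁₀(11.3/4.3) = 87 − 8.39 = 78.61 dB.
compressor: 93 − 20·log₁₀(38.2/4.3) = 93 − 18.97 = 74.03 dB.
Σ 10^(L/10) = 9.786e+07 → L_total = 10·log₁₀(9.786e+07) = 79.91 dB.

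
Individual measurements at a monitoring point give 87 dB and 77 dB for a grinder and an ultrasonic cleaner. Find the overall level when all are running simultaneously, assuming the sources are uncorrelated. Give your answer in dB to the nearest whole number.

Incoherent sources combine by intensity addition: L_total = 10·log₁₀(Σ 10^(L_i/10)).
Σ 10^(L/10) = 10^(87/10) + 10^(77/10) = 5.513e+08.
L_total = 10·log₁₀(5.513e+08) = 87.41 dB.

87 dB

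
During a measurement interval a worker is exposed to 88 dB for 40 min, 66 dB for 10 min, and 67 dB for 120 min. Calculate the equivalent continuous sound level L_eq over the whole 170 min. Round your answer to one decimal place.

81.8 dB

L_eq = 10·log₁₀[(1/T)·Σ tᵢ·10^(Lᵢ/10)] with T = 170 min.
Σ tᵢ·10^(Lᵢ/10) = 40·10^(88/10) + 10·10^(66/10) + 120·10^(67/10) = 2.588e+10.
L_eq = 10·log₁₀(2.588e+10/170) = 81.83 dB.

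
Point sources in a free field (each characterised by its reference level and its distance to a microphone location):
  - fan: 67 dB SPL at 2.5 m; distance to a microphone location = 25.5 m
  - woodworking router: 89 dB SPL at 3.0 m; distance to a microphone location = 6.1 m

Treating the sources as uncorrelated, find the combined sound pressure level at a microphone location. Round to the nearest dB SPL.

First find each source's level at the receiver (point-source: −20·log₁₀(r/r_ref)), then combine on an intensity basis.
fan: 67 − 20·log₁₀(25.5/2.5) = 67 − 20.17 = 46.83 dB SPL.
woodworking router: 89 − 20·log₁₀(6.1/3.0) = 89 − 6.16 = 82.84 dB SPL.
Σ 10^(L/10) = 1.922e+08 → L_total = 10·log₁₀(1.922e+08) = 82.84 dB SPL.

83 dB SPL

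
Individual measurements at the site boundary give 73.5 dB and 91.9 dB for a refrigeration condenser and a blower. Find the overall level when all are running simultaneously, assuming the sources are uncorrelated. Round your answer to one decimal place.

92.0 dB

Incoherent sources combine by intensity addition: L_total = 10·log₁₀(Σ 10^(L_i/10)).
Σ 10^(L/10) = 10^(73.5/10) + 10^(91.9/10) = 1.571e+09.
L_total = 10·log₁₀(1.571e+09) = 91.96 dB.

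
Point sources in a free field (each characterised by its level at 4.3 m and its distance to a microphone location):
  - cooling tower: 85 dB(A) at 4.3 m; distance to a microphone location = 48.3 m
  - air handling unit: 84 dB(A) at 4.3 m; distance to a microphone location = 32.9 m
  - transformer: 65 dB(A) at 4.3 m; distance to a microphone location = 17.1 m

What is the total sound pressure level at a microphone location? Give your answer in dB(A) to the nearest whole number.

First find each source's level at the receiver (point-source: −20·log₁₀(r/r_ref)), then combine on an intensity basis.
cooling tower: 85 − 20·log₁₀(48.3/4.3) = 85 − 21.01 = 63.99 dB(A).
air handling unit: 84 − 20·log₁₀(32.9/4.3) = 84 − 17.67 = 66.33 dB(A).
transformer: 65 − 20·log₁₀(17.1/4.3) = 65 − 11.99 = 53.01 dB(A).
Σ 10^(L/10) = 6.997e+06 → L_total = 10·log₁₀(6.997e+06) = 68.45 dB(A).

68 dB(A)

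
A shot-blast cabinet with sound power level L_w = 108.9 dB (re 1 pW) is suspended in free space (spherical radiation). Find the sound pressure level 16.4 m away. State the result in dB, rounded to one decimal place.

73.6 dB

Free-field spherical radiation: L_p = L_w − 10·log₁₀(4π·r²), r = 16.4 m.
4π·r² = 3380 m², 10·log₁₀ of that is 35.289 dB.
L_p = 108.9 − 35.289 = 73.61 dB.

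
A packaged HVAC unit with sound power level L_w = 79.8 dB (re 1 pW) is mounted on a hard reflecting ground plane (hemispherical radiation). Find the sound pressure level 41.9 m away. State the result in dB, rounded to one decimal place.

39.4 dB

The power spreads over a hemisphere of area 2π·r², so L_p = L_w − 10·log₁₀(2π·r²).
2π·r² = 1.103e+04 m², 10·log₁₀ of that is 40.426 dB.
L_p = 79.8 − 40.426 = 39.37 dB.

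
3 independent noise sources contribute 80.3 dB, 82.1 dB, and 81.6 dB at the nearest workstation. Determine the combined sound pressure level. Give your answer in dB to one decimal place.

For uncorrelated sources the intensities add, so convert each level to linear form, sum, and take 10·log₁₀ of the total.
Σ 10^(L/10) = 10^(80.3/10) + 10^(82.1/10) + 10^(81.6/10) = 4.139e+08.
L_total = 10·log₁₀(4.139e+08) = 86.17 dB.

86.2 dB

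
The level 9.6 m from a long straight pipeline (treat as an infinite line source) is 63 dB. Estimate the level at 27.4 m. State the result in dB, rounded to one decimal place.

58.4 dB

Line-source attenuation: ΔL = 10·log₁₀(r₂/r₁) = 10·log₁₀(27.4/9.6) = 4.555 dB.
L₂ = 63 − 10·log₁₀(27.4/9.6) = 63 − 4.555 = 58.45 dB.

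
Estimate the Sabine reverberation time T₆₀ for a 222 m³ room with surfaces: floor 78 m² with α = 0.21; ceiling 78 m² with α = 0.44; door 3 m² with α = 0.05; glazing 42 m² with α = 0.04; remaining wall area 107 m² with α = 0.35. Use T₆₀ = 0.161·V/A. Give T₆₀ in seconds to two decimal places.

0.40 s

Total absorption A = 78·0.21 + 78·0.44 + 3·0.05 + 42·0.04 + 107·0.35 = 89.98 m² sabins.
T₆₀ = 0.161·V/A = 0.161·222/89.98 = 0.397 s.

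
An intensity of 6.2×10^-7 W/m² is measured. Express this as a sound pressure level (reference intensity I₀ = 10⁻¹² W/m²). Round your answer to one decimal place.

I/I₀ = 6.2×10^-7/10⁻¹² = 6.2×10^5, and L = 10·log₁₀(I/I₀).
L = 10·(0.7924 + 5) = 57.92 dB.

57.9 dB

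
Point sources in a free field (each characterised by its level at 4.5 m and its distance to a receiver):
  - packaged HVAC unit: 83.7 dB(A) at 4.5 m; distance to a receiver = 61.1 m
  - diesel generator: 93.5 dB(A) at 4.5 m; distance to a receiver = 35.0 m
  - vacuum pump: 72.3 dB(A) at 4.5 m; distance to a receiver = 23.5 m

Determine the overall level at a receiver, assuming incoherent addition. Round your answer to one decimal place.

75.9 dB(A)

Apply inverse-square spreading to bring every level to the receiver, then sum 10^(L/10).
packaged HVAC unit: 83.7 − 20·log₁₀(61.1/4.5) = 83.7 − 22.66 = 61.04 dB(A).
diesel generator: 93.5 − 20·log₁₀(35.0/4.5) = 93.5 − 17.82 = 75.68 dB(A).
vacuum pump: 72.3 − 20·log₁₀(23.5/4.5) = 72.3 − 14.36 = 57.94 dB(A).
Σ 10^(L/10) = 3.890e+07 → L_total = 10·log₁₀(3.890e+07) = 75.90 dB(A).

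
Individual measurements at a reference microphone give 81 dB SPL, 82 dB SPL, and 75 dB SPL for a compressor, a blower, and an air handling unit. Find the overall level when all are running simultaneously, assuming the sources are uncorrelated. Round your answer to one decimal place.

For uncorrelated sources the intensities add, so convert each level to linear form, sum, and take 10·log₁₀ of the total.
Σ 10^(L/10) = 10^(81/10) + 10^(82/10) + 10^(75/10) = 3.160e+08.
L_total = 10·log₁₀(3.160e+08) = 85.00 dB SPL.

85.0 dB SPL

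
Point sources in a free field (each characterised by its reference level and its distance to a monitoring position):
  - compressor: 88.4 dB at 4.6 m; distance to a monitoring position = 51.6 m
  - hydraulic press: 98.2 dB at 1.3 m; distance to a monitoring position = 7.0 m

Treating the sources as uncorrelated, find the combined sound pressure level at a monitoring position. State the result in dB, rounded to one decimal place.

Apply inverse-square spreading to bring every level to the receiver, then sum 10^(L/10).
compressor: 88.4 − 20·log₁₀(51.6/4.6) = 88.4 − 21.00 = 67.40 dB.
hydraulic press: 98.2 − 20·log₁₀(7.0/1.3) = 98.2 − 14.62 = 83.58 dB.
Σ 10^(L/10) = 2.334e+08 → L_total = 10·log₁₀(2.334e+08) = 83.68 dB.

83.7 dB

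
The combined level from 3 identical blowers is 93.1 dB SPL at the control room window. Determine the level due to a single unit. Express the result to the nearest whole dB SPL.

3 equal contributions raise the level by 10·log₁₀ 3 = 4.771 dB, so each unit alone gives 93.1 − 4.771.

88 dB SPL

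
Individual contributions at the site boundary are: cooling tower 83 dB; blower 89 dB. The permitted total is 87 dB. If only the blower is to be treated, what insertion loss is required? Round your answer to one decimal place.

Everything except the blower sums to 10^(83/10) = 1.995e+08 in linear terms, 83.00 dB.
The limit corresponds to 10^(87/10) = 5.012e+08; subtracting the fixed part leaves 3.017e+08 for the blower, i.e. 84.80 dB.
Required insertion loss = 89 − 84.80 = 4.20 dB.

4.2 dB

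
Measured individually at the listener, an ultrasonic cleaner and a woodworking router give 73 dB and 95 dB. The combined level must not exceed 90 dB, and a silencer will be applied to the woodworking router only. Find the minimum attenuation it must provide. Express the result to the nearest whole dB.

5 dB

Everything except the woodworking router sums to 10^(73/10) = 1.995e+07 in linear terms, 73.00 dB.
The limit corresponds to 10^(90/10) = 1.000e+09; subtracting the fixed part leaves 9.800e+08 for the woodworking router, i.e. 89.91 dB.
Required insertion loss = 95 − 89.91 = 5.09 dB.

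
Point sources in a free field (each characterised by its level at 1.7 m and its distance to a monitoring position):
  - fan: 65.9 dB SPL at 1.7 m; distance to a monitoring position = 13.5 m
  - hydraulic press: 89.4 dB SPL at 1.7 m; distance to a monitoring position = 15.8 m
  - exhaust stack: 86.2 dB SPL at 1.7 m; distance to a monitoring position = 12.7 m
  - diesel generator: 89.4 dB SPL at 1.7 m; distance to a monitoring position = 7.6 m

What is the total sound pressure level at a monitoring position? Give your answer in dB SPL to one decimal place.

77.9 dB SPL

Apply inverse-square spreading to bring every level to the receiver, then sum 10^(L/10).
fan: 65.9 − 20·log₁₀(13.5/1.7) = 65.9 − 18.00 = 47.90 dB SPL.
hydraulic press: 89.4 − 20·log₁₀(15.8/1.7) = 89.4 − 19.36 = 70.04 dB SPL.
exhaust stack: 86.2 − 20·log₁₀(12.7/1.7) = 86.2 − 17.47 = 68.73 dB SPL.
diesel generator: 89.4 − 20·log₁₀(7.6/1.7) = 89.4 − 13.01 = 76.39 dB SPL.
Σ 10^(L/10) = 6.119e+07 → L_total = 10·log₁₀(6.119e+07) = 77.87 dB SPL.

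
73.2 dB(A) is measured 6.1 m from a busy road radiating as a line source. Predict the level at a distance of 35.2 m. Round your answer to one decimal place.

Line-source attenuation: ΔL = 10·log₁₀(r₂/r₁) = 10·log₁₀(35.2/6.1) = 7.612 dB.
L₂ = 73.2 − 10·log₁₀(35.2/6.1) = 73.2 − 7.612 = 65.59 dB(A).

65.6 dB(A)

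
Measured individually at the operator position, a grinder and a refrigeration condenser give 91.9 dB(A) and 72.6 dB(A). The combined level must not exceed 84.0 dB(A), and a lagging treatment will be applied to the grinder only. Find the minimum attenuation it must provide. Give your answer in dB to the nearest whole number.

Fixed contribution from the other source: Σ 10^(L/10) = 10^(72.6/10) = 1.820e+07 (72.60 dB(A)).
The limit corresponds to 10^(84.0/10) = 2.512e+08; subtracting the fixed part leaves 2.330e+08 for the grinder, i.e. 83.67 dB(A).
So the grinder must be reduced from 91.9 to 83.67 dB(A): IL = 8.23 dB.

8 dB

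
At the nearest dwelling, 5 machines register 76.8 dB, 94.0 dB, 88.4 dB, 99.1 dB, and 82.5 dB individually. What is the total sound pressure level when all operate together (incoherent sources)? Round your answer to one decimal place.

100.6 dB

For uncorrelated sources the intensities add, so convert each level to linear form, sum, and take 10·log₁₀ of the total.
Σ 10^(L/10) = 10^(76.8/10) + 10^(94.0/10) + 10^(88.4/10) + 10^(99.1/10) + 10^(82.5/10) = 1.156e+10.
L_total = 10·log₁₀(1.156e+10) = 100.63 dB.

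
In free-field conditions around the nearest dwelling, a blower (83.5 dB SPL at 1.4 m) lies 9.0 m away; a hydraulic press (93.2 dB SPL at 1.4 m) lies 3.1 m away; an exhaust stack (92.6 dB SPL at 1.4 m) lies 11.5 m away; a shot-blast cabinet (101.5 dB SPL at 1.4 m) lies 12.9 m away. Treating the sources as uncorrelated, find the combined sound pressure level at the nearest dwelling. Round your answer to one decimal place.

Apply inverse-square spreading to bring every level to the receiver, then sum 10^(L/10).
blower: 83.5 − 20·log₁₀(9.0/1.4) = 83.5 − 16.16 = 67.34 dB SPL.
hydraulic press: 93.2 − 20·log₁₀(3.1/1.4) = 93.2 − 6.90 = 86.30 dB SPL.
exhaust stack: 92.6 − 20·log₁₀(11.5/1.4) = 92.6 − 18.29 = 74.31 dB SPL.
shot-blast cabinet: 101.5 − 20·log₁₀(12.9/1.4) = 101.5 − 19.29 = 82.21 dB SPL.
Σ 10^(L/10) = 6.249e+08 → L_total = 10·log₁₀(6.249e+08) = 87.96 dB SPL.

88.0 dB SPL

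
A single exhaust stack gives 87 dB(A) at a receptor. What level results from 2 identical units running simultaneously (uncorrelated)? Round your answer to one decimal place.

L_total = L₁ + 10·log₁₀ N for N identical incoherent sources.
L_total = 87 + 10·log₁₀(2) = 87 + 3.010 = 90.01 dB(A).

90.0 dB(A)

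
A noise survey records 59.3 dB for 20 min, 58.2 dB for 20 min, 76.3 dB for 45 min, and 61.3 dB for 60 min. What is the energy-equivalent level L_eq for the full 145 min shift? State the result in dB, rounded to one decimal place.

The energy average is taken in the linear domain: L_eq = 10·log₁₀[(Σ tᵢ·10^(Lᵢ/10))/T], T = 145 min.
Σ tᵢ·10^(Lᵢ/10) = 20·10^(59.3/10) + 20·10^(58.2/10) + 45·10^(76.3/10) + 60·10^(61.3/10) = 2.031e+09.
L_eq = 10·log₁₀(2.031e+09/145) = 71.46 dB.

71.5 dB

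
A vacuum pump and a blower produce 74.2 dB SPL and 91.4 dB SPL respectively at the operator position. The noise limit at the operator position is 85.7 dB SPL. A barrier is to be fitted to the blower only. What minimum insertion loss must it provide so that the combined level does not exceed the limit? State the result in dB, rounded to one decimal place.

6.0 dB

Everything except the blower sums to 10^(74.2/10) = 2.630e+07 in linear terms, 74.20 dB SPL.
The limit corresponds to 10^(85.7/10) = 3.715e+08; subtracting the fixed part leaves 3.452e+08 for the blower, i.e. 85.38 dB SPL.
So the blower must be reduced from 91.4 to 85.38 dB SPL: IL = 6.02 dB.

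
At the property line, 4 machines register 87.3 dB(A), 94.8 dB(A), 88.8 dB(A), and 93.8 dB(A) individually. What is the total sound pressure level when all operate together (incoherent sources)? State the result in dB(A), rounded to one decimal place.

For uncorrelated sources the intensities add, so convert each level to linear form, sum, and take 10·log₁₀ of the total.
Σ 10^(L/10) = 10^(87.3/10) + 10^(94.8/10) + 10^(88.8/10) + 10^(93.8/10) = 6.714e+09.
L_total = 10·log₁₀(6.714e+09) = 98.27 dB(A).

98.3 dB(A)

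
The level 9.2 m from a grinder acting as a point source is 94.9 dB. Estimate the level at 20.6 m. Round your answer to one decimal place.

For a point source, L₂ = L₁ − 20·log₁₀(r₂/r₁).
L₂ = 94.9 − 20·log₁₀(20.6/9.2) = 94.9 − 7.002 = 87.90 dB.

87.9 dB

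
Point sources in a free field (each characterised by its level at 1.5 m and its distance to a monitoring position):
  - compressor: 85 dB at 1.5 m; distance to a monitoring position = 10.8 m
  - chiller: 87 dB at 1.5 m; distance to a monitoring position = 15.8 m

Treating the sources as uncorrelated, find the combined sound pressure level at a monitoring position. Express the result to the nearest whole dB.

70 dB

First find each source's level at the receiver (point-source: −20·log₁₀(r/r_ref)), then combine on an intensity basis.
compressor: 85 − 20·log₁₀(10.8/1.5) = 85 − 17.15 = 67.85 dB.
chiller: 87 − 20·log₁₀(15.8/1.5) = 87 − 20.45 = 66.55 dB.
Σ 10^(L/10) = 1.062e+07 → L_total = 10·log₁₀(1.062e+07) = 70.26 dB.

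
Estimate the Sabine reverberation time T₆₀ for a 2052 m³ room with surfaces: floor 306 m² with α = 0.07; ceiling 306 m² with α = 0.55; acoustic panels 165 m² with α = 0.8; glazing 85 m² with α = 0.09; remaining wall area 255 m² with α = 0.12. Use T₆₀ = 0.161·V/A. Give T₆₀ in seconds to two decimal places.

0.92 s

Total absorption A = 306·0.07 + 306·0.55 + 165·0.8 + 85·0.09 + 255·0.12 = 359.97 m² sabins.
T₆₀ = 0.161·V/A = 0.161·2052/359.97 = 0.918 s.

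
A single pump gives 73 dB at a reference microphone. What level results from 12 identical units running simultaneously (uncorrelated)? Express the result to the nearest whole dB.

84 dB

L_total = L₁ + 10·log₁₀ N for N identical incoherent sources.
L_total = 73 + 10·log₁₀(12) = 73 + 10.792 = 83.79 dB.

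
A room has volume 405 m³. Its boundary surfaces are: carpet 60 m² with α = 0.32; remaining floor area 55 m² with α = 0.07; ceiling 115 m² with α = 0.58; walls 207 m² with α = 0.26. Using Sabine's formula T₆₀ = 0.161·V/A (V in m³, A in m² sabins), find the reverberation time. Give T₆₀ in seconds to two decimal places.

0.45 s

Total absorption A = 60·0.32 + 55·0.07 + 115·0.58 + 207·0.26 = 143.57 m² sabins.
T₆₀ = 0.161·V/A = 0.161·405/143.57 = 0.454 s.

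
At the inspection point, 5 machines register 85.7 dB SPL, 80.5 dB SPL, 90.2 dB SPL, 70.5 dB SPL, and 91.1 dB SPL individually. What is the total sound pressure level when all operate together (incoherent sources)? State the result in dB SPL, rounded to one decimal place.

94.5 dB SPL

For uncorrelated sources the intensities add, so convert each level to linear form, sum, and take 10·log₁₀ of the total.
Σ 10^(L/10) = 10^(85.7/10) + 10^(80.5/10) + 10^(90.2/10) + 10^(70.5/10) + 10^(91.1/10) = 2.830e+09.
L_total = 10·log₁₀(2.830e+09) = 94.52 dB SPL.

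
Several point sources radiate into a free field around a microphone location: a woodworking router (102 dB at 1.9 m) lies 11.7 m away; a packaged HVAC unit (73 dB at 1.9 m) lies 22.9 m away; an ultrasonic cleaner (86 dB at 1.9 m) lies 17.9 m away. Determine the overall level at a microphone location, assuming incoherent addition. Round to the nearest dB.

86 dB

Apply inverse-square spreading to bring every level to the receiver, then sum 10^(L/10).
woodworking router: 102 − 20·log₁₀(11.7/1.9) = 102 − 15.79 = 86.21 dB.
packaged HVAC unit: 73 − 20·log₁₀(22.9/1.9) = 73 − 21.62 = 51.38 dB.
ultrasonic cleaner: 86 − 20·log₁₀(17.9/1.9) = 86 − 19.48 = 66.52 dB.
Σ 10^(L/10) = 4.226e+08 → L_total = 10·log₁₀(4.226e+08) = 86.26 dB.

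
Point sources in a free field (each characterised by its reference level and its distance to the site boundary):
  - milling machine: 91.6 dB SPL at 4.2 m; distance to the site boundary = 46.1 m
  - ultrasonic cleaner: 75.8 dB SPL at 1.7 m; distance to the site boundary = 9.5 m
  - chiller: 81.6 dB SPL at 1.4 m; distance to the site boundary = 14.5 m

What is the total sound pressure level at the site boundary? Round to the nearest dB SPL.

72 dB SPL

Propagate each source to the receiver with L = L_ref − 20·log₁₀(r/r_ref), then add intensities.
milling machine: 91.6 − 20·log₁₀(46.1/4.2) = 91.6 − 20.81 = 70.79 dB SPL.
ultrasonic cleaner: 75.8 − 20·log₁₀(9.5/1.7) = 75.8 − 14.95 = 60.85 dB SPL.
chiller: 81.6 − 20·log₁₀(14.5/1.4) = 81.6 − 20.30 = 61.30 dB SPL.
Σ 10^(L/10) = 1.456e+07 → L_total = 10·log₁₀(1.456e+07) = 71.63 dB SPL.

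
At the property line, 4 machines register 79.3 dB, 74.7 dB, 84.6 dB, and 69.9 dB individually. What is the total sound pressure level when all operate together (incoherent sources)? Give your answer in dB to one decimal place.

86.2 dB

Incoherent sources combine by intensity addition: L_total = 10·log₁₀(Σ 10^(L_i/10)).
Σ 10^(L/10) = 10^(79.3/10) + 10^(74.7/10) + 10^(84.6/10) + 10^(69.9/10) = 4.128e+08.
L_total = 10·log₁₀(4.128e+08) = 86.16 dB.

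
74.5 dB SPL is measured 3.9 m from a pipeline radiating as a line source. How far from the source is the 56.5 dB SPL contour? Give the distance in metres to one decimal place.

Line-source spreading drops the level by 10·log₁₀(r₂/r₁); inverting, r₂/r₁ = 10^(ΔL/10).
r₂ = 3.9·10^((74.5−56.5)/10) = 3.9·10^(18.0/10) = 246.07 m.

246.1 m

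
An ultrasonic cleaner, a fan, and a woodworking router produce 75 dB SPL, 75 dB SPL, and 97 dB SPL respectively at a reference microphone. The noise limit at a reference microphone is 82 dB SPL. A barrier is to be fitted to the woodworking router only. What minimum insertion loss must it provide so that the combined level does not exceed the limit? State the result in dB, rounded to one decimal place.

17.2 dB

Fixed contribution from the other sources: Σ 10^(L/10) = 10^(75/10) + 10^(75/10) = 6.325e+07 (78.01 dB SPL).
To meet 82 dB SPL overall, the treated woodworking router may contribute at most 10^(82/10) − 6.325e+07 = 9.524e+07, i.e. 79.79 dB SPL.
Required insertion loss = 97 − 79.79 = 17.21 dB.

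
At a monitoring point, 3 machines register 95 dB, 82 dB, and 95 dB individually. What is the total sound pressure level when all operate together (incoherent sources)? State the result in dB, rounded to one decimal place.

98.1 dB

For uncorrelated sources the intensities add, so convert each level to linear form, sum, and take 10·log₁₀ of the total.
Σ 10^(L/10) = 10^(95/10) + 10^(82/10) + 10^(95/10) = 6.483e+09.
L_total = 10·log₁₀(6.483e+09) = 98.12 dB.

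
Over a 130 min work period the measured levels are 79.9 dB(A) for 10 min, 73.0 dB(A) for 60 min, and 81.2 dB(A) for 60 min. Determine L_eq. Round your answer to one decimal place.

The energy average is taken in the linear domain: L_eq = 10·log₁₀[(Σ tᵢ·10^(Lᵢ/10))/T], T = 130 min.
Σ tᵢ·10^(Lᵢ/10) = 10·10^(79.9/10) + 60·10^(73.0/10) + 60·10^(81.2/10) = 1.008e+10.
L_eq = 10·log₁₀(1.008e+10/130) = 78.90 dB(A).

78.9 dB(A)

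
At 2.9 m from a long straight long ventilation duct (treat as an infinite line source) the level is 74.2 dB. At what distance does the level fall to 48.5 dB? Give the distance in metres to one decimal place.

The 25.7 dB drop corresponds to a distance ratio of 10^(25.7/10) for a line source.
r₂ = 2.9·10^((74.2−48.5)/10) = 2.9·10^(25.7/10) = 1077.45 m.

1077.5 m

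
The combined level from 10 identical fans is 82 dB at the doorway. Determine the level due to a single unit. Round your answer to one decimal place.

72.0 dB

10 equal contributions raise the level by 10·log₁₀ 10 = 10.000 dB, so each unit alone gives 82 − 10.000.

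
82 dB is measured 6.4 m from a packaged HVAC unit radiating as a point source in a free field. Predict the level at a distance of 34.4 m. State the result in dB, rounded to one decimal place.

For a point source, L₂ = L₁ − 20·log₁₀(r₂/r₁).
L₂ = 82 − 20·log₁₀(34.4/6.4) = 82 − 14.608 = 67.39 dB.

67.4 dB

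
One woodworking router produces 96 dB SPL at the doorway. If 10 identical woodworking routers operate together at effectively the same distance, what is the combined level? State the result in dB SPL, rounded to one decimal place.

106.0 dB SPL

L_total = L₁ + 10·log₁₀ N for N identical incoherent sources.
L_total = 96 + 10·log₁₀(10) = 96 + 10.000 = 106.00 dB SPL.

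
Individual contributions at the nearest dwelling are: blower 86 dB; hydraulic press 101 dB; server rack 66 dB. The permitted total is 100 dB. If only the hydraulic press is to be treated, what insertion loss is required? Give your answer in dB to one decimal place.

1.2 dB

Everything except the hydraulic press sums to 10^(86/10) + 10^(66/10) = 4.021e+08 in linear terms, 86.04 dB.
To meet 100 dB overall, the treated hydraulic press may contribute at most 10^(100/10) − 4.021e+08 = 9.598e+09, i.e. 99.82 dB.
So the hydraulic press must be reduced from 101 to 99.82 dB: IL = 1.18 dB.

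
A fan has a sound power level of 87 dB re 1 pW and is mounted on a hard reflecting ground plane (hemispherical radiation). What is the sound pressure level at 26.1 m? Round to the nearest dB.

The power spreads over a hemisphere of area 2π·r², so L_p = L_w − 10·log₁₀(2π·r²).
2π·r² = 4280 m², 10·log₁₀ of that is 36.315 dB.
L_p = 87 − 36.315 = 50.69 dB.

51 dB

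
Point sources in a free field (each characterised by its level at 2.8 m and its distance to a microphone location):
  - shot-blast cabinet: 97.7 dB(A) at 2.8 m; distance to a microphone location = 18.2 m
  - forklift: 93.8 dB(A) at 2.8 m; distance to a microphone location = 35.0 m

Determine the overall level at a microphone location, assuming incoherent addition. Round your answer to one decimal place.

Apply inverse-square spreading to bring every level to the receiver, then sum 10^(L/10).
shot-blast cabinet: 97.7 − 20·log₁₀(18.2/2.8) = 97.7 − 16.26 = 81.44 dB(A).
forklift: 93.8 − 20·log₁₀(35.0/2.8) = 93.8 − 21.94 = 71.86 dB(A).
Σ 10^(L/10) = 1.547e+08 → L_total = 10·log₁₀(1.547e+08) = 81.90 dB(A).

81.9 dB(A)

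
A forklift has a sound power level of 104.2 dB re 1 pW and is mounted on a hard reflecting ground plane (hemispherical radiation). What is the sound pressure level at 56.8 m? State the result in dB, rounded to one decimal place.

The power spreads over a hemisphere of area 2π·r², so L_p = L_w − 10·log₁₀(2π·r²).
2π·r² = 2.027e+04 m², 10·log₁₀ of that is 43.069 dB.
L_p = 104.2 − 43.069 = 61.13 dB.

61.1 dB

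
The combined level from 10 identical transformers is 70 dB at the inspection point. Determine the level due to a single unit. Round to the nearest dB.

Dividing the total intensity by 10 lowers the level by 10·log₁₀ 10 = 10.000 dB: L₁ = 70 − 10.000.

60 dB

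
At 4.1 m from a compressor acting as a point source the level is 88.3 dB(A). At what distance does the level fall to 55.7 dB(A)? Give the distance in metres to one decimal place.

Point-source spreading drops the level by 20·log₁₀(r₂/r₁); inverting, r₂/r₁ = 10^(ΔL/20).
r₂ = 4.1·10^((88.3−55.7)/20) = 4.1·10^(32.6/20) = 174.90 m.

174.9 m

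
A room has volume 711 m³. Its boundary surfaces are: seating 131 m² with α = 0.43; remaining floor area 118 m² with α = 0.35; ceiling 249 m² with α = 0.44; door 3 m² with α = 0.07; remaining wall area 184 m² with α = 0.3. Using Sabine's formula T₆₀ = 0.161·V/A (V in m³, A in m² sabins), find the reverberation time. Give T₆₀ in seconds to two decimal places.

0.44 s

Total absorption A = 131·0.43 + 118·0.35 + 249·0.44 + 3·0.07 + 184·0.3 = 262.60 m² sabins.
T₆₀ = 0.161 × 711 / 262.60 = 0.436 s.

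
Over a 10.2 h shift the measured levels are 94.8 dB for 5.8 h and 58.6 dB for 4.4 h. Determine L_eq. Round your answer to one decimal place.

92.3 dB

Weight each interval's intensity by its duration and average over T = 10.2 h:
Σ tᵢ·10^(Lᵢ/10) = 5.8·10^(94.8/10) + 4.4·10^(58.6/10) = 1.752e+10.
L_eq = 10·log₁₀(1.752e+10/10.2) = 92.35 dB.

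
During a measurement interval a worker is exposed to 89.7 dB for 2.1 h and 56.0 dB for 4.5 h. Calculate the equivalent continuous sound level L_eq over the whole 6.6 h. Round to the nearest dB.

L_eq = 10·log₁₀[(1/T)·Σ tᵢ·10^(Lᵢ/10)] with T = 6.6 h.
Σ tᵢ·10^(Lᵢ/10) = 2.1·10^(89.7/10) + 4.5·10^(56.0/10) = 1.962e+09.
L_eq = 10·log₁₀(1.962e+09/6.6) = 84.73 dB.

85 dB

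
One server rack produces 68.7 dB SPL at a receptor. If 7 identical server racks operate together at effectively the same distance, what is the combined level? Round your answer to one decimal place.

N identical incoherent sources raise the level by 10·log₁₀ N.
L_total = 68.7 + 10·log₁₀(7) = 68.7 + 8.451 = 77.15 dB SPL.

77.2 dB SPL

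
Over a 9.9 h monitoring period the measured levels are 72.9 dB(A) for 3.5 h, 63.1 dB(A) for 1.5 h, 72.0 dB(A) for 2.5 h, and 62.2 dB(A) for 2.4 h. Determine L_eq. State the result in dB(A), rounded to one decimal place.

70.6 dB(A)

L_eq = 10·log₁₀[(1/T)·Σ tᵢ·10^(Lᵢ/10)] with T = 9.9 h.
Σ tᵢ·10^(Lᵢ/10) = 3.5·10^(72.9/10) + 1.5·10^(63.1/10) + 2.5·10^(72.0/10) + 2.4·10^(62.2/10) = 1.149e+08.
L_eq = 10·log₁₀(1.149e+08/9.9) = 70.65 dB(A).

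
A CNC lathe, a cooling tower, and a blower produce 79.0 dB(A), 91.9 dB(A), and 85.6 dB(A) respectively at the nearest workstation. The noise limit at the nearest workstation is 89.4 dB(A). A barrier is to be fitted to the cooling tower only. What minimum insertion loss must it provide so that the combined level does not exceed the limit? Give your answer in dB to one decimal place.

Everything except the cooling tower sums to 10^(79.0/10) + 10^(85.6/10) = 4.425e+08 in linear terms, 86.46 dB(A).
To meet 89.4 dB(A) overall, the treated cooling tower may contribute at most 10^(89.4/10) − 4.425e+08 = 4.285e+08, i.e. 86.32 dB(A).
So the cooling tower must be reduced from 91.9 to 86.32 dB(A): IL = 5.58 dB.

5.6 dB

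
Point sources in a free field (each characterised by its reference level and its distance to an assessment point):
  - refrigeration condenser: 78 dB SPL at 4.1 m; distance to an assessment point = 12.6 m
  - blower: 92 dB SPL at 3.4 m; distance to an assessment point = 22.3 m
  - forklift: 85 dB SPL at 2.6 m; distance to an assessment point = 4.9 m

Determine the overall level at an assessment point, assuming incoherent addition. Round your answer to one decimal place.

First find each source's level at the receiver (point-source: −20·log₁₀(r/r_ref)), then combine on an intensity basis.
refrigeration condenser: 78 − 20·log₁₀(12.6/4.1) = 78 − 9.75 = 68.25 dB SPL.
blower: 92 − 20·log₁₀(22.3/3.4) = 92 − 16.34 = 75.66 dB SPL.
forklift: 85 − 20·log₁₀(4.9/2.6) = 85 − 5.50 = 79.50 dB SPL.
Σ 10^(L/10) = 1.326e+08 → L_total = 10·log₁₀(1.326e+08) = 81.22 dB SPL.

81.2 dB SPL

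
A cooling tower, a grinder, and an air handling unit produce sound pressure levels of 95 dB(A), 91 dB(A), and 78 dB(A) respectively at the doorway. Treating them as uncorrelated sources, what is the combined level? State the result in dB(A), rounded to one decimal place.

For uncorrelated sources the intensities add, so convert each level to linear form, sum, and take 10·log₁₀ of the total.
Σ 10^(L/10) = 10^(95/10) + 10^(91/10) + 10^(78/10) = 4.484e+09.
L_total = 10·log₁₀(4.484e+09) = 96.52 dB(A).

96.5 dB(A)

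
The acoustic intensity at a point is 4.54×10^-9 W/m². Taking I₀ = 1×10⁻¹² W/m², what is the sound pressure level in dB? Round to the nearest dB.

L = 10·log₁₀(I/I₀) = 10·log₁₀(4.54×10^-9/10⁻¹²) = 10·log₁₀(4.54×10^3).
L = 10·(0.6571 + 3) = 36.57 dB.

37 dB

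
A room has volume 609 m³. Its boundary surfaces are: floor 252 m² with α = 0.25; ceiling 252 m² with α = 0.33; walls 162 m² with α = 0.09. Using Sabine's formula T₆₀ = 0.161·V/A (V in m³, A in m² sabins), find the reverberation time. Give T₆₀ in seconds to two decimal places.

Summing Sᵢαᵢ: 252·0.25 + 252·0.33 + 162·0.09 = 160.74 m².
T₆₀ = 0.161·V/A = 0.161·609/160.74 = 0.610 s.

0.61 s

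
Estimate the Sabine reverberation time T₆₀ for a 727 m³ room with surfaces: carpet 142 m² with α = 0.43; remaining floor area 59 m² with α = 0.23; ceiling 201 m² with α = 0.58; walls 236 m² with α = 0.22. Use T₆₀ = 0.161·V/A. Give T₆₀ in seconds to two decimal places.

0.48 s

Summing Sᵢαᵢ: 142·0.43 + 59·0.23 + 201·0.58 + 236·0.22 = 243.13 m².
T₆₀ = 0.161·V/A = 0.161·727/243.13 = 0.481 s.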